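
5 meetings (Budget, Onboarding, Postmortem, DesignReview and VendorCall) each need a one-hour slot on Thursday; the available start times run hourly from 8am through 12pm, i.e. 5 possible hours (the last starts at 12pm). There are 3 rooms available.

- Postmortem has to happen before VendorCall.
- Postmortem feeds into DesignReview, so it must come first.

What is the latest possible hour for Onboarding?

12pm

Onboarding at 12pm is achievable: Postmortem -> 8am; DesignReview -> 9am; Budget -> 8am; Onboarding -> 12pm; VendorCall -> 9am.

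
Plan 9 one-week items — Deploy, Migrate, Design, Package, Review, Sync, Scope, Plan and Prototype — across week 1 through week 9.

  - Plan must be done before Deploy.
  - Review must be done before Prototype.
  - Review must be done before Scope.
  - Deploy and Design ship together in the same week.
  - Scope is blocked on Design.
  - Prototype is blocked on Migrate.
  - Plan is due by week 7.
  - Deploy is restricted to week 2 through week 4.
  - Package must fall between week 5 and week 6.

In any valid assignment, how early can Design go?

Design must be in the same week as Deploy, which can't be before week 2, so Design is at least week 2; Design must be in the same week as Deploy, which can't be after week 4, so Design is at most week 4.
Design at week 2 is achievable: Plan -> week 1, Deploy -> week 2, Review -> week 1, Migrate -> week 1, Design -> week 2, Package -> week 5, Prototype -> week 2, Scope -> week 3, Sync -> week 1.

week 2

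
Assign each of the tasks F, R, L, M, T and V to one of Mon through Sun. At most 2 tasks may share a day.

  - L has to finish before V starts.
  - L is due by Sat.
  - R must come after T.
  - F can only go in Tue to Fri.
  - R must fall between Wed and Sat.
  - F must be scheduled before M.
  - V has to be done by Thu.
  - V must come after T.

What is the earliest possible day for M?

Wed

Precedence pushes M to at least Wed.
M at Wed is achievable: M=Wed; R=Wed; F=Tue; V=Tue; T=Mon; L=Mon.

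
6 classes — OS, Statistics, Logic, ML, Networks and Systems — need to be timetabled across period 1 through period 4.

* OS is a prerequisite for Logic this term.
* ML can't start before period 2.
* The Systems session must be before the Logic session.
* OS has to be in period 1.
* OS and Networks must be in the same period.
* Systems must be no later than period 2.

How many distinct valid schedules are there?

Splitting on Statistics: it can be period 1 (15), period 2 (15), period 3 (15), period 4 (15). Listing each branch's schedules as (OS, Logic, ML, Networks, Systems) by period number:
Statistics=period 1: (1,2,2,1,1) (1,2,3,1,1) (1,2,4,1,1) (1,3,2,1,1) (1,3,2,1,2) (1,3,3,1,1) (1,3,3,1,2) (1,3,4,1,1) (1,3,4,1,2) (1,4,2,1,1) (1,4,2,1,2) (1,4,3,1,1) (1,4,3,1,2) (1,4,4,1,1) (1,4,4,1,2) — 15.
Statistics=period 2: (1,2,2,1,1) (1,2,3,1,1) (1,2,4,1,1) (1,3,2,1,1) (1,3,2,1,2) (1,3,3,1,1) (1,3,3,1,2) (1,3,4,1,1) (1,3,4,1,2) (1,4,2,1,1) (1,4,2,1,2) (1,4,3,1,1) (1,4,3,1,2) (1,4,4,1,1) (1,4,4,1,2) — 15.
Statistics=period 3: (1,2,2,1,1) (1,2,3,1,1) (1,2,4,1,1) (1,3,2,1,1) (1,3,2,1,2) (1,3,3,1,1) (1,3,3,1,2) (1,3,4,1,1) (1,3,4,1,2) (1,4,2,1,1) (1,4,2,1,2) (1,4,3,1,1) (1,4,3,1,2) (1,4,4,1,1) (1,4,4,1,2) — 15.
Statistics=period 4: (1,2,2,1,1) (1,2,3,1,1) (1,2,4,1,1) (1,3,2,1,1) (1,3,2,1,2) (1,3,3,1,1) (1,3,3,1,2) (1,3,4,1,1) (1,3,4,1,2) (1,4,2,1,1) (1,4,2,1,2) (1,4,3,1,1) (1,4,3,1,2) (1,4,4,1,1) (1,4,4,1,2) — 15.
Summing: 15 + 15 + 15 + 15 = 60.

60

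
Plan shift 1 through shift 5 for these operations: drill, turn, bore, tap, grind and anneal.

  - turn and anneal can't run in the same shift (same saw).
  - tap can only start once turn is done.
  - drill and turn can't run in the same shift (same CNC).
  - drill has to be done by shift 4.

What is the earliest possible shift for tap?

Precedence pushes tap to at least shift 2.
tap at shift 2 is achievable: grind in shift 1; drill in shift 2; tap in shift 2; bore in shift 1; turn in shift 1; anneal in shift 2.

shift 2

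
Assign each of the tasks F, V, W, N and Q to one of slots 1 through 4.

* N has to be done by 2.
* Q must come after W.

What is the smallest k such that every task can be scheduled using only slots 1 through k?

2

The precedence chain requires at least 2 distinct slots.
2 works (last occupied slot: 2): for example Q=2; V=1; N=1; F=1; W=1.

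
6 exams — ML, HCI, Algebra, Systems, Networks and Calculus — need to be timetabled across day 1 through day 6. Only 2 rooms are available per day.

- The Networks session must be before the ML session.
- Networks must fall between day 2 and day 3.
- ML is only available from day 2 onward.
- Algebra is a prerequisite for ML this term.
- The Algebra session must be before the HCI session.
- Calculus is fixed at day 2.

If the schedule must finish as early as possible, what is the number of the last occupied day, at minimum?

The precedence chain requires at least 2 distinct days.
With at most 2 per day and 6 exams, at least 3 days are needed.
Propagating the time windows through the other constraints, ML can't land before day 3, so the schedule must run through at least day 3.
3 works (last occupied day: day 3): for example Networks in day 2; ML in day 3; Algebra in day 1; Calculus in day 2; HCI in day 3; Systems in day 1.

day 3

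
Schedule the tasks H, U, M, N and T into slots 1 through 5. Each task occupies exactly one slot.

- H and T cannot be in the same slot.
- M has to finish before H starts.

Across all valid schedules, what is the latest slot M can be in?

4

Downstream work caps M at 4.
M at 4 is achievable: H -> 5, M -> 4, T -> 1, N -> 1, U -> 1.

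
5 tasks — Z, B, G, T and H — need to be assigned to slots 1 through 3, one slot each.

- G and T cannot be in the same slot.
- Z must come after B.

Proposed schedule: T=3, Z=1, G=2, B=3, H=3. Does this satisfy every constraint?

No. Z must come after B is not satisfied.

G and T cannot be in the same slot — holds.
Z must come after B — violated.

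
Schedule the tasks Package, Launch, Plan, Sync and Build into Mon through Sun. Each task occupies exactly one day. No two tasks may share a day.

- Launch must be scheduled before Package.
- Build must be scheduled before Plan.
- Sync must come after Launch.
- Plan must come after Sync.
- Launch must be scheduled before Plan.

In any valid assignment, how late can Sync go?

Precedence pushes Sync to at least Tue; downstream work caps Sync at Sat.
Sync at Sat is achievable: Launch -> Mon; Sync -> Sat; Package -> Tue; Plan -> Sun; Build -> Wed.

Sat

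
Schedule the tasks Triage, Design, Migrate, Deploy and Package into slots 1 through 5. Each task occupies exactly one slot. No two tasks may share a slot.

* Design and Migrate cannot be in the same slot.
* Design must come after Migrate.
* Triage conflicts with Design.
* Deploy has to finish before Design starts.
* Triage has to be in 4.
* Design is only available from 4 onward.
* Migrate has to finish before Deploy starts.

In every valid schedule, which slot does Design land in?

5

Design's window is 4–5.
Triage is fixed at 4, and Design can't share a slot with Triage.
So Design must be 5.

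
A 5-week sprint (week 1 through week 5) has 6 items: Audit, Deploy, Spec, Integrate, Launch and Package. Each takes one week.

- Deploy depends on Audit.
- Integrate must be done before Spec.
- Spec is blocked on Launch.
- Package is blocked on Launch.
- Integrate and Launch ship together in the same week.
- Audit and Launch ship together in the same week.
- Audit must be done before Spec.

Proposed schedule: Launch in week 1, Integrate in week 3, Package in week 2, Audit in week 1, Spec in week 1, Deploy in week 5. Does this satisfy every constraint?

Invalid. Integrate must be done before Spec.

Package is blocked on Launch — holds.
Audit and Launch ship together in the same week — holds.
Integrate must be done before Spec — violated.
Audit must be done before Spec — violated.
Deploy depends on Audit — holds.
Integrate and Launch ship together in the same week — violated.
Spec is blocked on Launch — violated.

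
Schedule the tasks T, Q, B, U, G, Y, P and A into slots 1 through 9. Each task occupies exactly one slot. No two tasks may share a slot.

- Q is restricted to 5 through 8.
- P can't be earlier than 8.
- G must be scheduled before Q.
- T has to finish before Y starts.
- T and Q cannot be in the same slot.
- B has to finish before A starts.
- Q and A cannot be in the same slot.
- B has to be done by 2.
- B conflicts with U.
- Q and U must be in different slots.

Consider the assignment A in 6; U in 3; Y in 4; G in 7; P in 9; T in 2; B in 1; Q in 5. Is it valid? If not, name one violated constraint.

No. G must be scheduled before Q is not satisfied.

Q and U must be in different slots — holds.
B conflicts with U — holds.
Q and A cannot be in the same slot — holds.
P can't be earlier than 8 — holds.
T and Q cannot be in the same slot — holds.
Q is restricted to 5 through 8 — holds.
T has to finish before Y starts — holds.
B has to be done by 2 — holds.
B has to finish before A starts — holds.
G must be scheduled before Q — violated.
No two tasks may share a slot — holds.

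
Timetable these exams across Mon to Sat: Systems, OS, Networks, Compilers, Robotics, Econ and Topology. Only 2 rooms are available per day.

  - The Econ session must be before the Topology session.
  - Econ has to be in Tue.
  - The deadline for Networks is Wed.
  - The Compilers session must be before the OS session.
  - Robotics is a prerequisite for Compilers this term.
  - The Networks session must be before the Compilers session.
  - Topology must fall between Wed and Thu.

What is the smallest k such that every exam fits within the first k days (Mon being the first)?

The precedence chain requires at least 3 distinct days.
With at most 2 per day and 7 exams, at least 4 days are needed.
4 works (last occupied day: Thu): for example OS=Wed, Networks=Mon, Robotics=Mon, Econ=Tue, Compilers=Tue, Systems=Thu, Topology=Wed.

4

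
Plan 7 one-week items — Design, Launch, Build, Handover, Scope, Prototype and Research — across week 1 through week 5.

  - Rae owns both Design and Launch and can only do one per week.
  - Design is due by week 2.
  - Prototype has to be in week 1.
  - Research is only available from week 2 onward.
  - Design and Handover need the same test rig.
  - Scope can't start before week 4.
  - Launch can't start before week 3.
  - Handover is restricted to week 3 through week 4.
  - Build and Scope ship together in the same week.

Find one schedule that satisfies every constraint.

Research in week 2; Scope in week 4; Handover in week 3; Design in week 1; Build in week 4; Prototype in week 1; Launch in week 3

Checking: Design(week 1) != Handover(week 3); Design(week 1) != Launch(week 3); Build = Scope = week 4; Scope=week 4 in [week 4,week 5]; Prototype=week 1 in [week 1,week 1]; Launch=week 3 in [week 3,week 5]; Design=week 1 in [week 1,week 2]; Research=week 2 in [week 2,week 5]; Handover=week 3 in [week 3,week 4].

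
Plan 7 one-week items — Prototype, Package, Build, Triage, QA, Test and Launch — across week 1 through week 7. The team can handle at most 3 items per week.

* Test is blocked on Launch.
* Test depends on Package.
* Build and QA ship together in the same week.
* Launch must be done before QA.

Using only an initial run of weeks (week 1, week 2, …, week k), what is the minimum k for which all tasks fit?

The precedence chain requires at least 2 distinct weeks.
With at most 3 per week and 7 tasks, at least 3 weeks are needed.
3 works (last occupied week: week 3): for example Triage -> week 3; Prototype -> week 1; Test -> week 2; QA -> week 2; Package -> week 1; Build -> week 2; Launch -> week 1.

3 weeks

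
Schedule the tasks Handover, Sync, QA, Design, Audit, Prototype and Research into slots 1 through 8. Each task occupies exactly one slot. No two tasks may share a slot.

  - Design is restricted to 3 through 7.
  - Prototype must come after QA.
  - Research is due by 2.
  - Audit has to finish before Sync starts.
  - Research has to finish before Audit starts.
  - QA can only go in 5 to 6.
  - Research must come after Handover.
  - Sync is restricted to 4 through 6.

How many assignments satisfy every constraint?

19

Splitting on Sync: it can be 4 (7), 5 (6), 6 (6). Listing each branch's schedules as (Handover, QA, Design, Audit, Prototype, Research):
Sync=4: (1,5,6,3,7,2) (1,5,6,3,8,2) (1,5,7,3,6,2) (1,5,7,3,8,2) (1,6,5,3,7,2) (1,6,5,3,8,2) (1,6,7,3,8,2) — 7.
Sync=5: (1,6,3,4,7,2) (1,6,3,4,8,2) (1,6,4,3,7,2) (1,6,4,3,8,2) (1,6,7,3,8,2) (1,6,7,4,8,2) — 6.
Sync=6: (1,5,3,4,7,2) (1,5,3,4,8,2) (1,5,4,3,7,2) (1,5,4,3,8,2) (1,5,7,3,8,2) (1,5,7,4,8,2) — 6.
Summing: 7 + 6 + 6 = 19.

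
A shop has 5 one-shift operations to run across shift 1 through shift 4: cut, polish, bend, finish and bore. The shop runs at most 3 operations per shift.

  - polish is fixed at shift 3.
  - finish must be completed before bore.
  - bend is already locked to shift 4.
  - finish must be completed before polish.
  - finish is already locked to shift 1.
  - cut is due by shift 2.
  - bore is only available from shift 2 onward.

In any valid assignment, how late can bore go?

Bore is available from shift 2.
bore at shift 4 is achievable: finish in shift 1, polish in shift 3, bore in shift 4, bend in shift 4, cut in shift 1.

shift 4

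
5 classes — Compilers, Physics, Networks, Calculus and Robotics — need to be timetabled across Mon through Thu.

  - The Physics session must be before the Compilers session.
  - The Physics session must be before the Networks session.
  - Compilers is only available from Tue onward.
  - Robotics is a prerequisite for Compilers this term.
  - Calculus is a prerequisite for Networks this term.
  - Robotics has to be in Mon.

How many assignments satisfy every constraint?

31

Splitting on Compilers: it can be Tue (6), Wed (11), Thu (14). Listing each branch's schedules as (Physics, Networks, Calculus, Robotics):
Compilers=Tue: (Mon,Tue,Mon,Mon) (Mon,Wed,Mon,Mon) (Mon,Wed,Tue,Mon) (Mon,Thu,Mon,Mon) (Mon,Thu,Tue,Mon) (Mon,Thu,Wed,Mon) — 6.
Compilers=Wed: (Mon,Tue,Mon,Mon) (Mon,Wed,Mon,Mon) (Mon,Wed,Tue,Mon) (Mon,Thu,Mon,Mon) (Mon,Thu,Tue,Mon) (Mon,Thu,Wed,Mon) (Tue,Wed,Mon,Mon) (Tue,Wed,Tue,Mon) (Tue,Thu,Mon,Mon) (Tue,Thu,Tue,Mon) (Tue,Thu,Wed,Mon) — 11.
Compilers=Thu: (Mon,Tue,Mon,Mon) (Mon,Wed,Mon,Mon) (Mon,Wed,Tue,Mon) (Mon,Thu,Mon,Mon) (Mon,Thu,Tue,Mon) (Mon,Thu,Wed,Mon) (Tue,Wed,Mon,Mon) (Tue,Wed,Tue,Mon) (Tue,Thu,Mon,Mon) (Tue,Thu,Tue,Mon) (Tue,Thu,Wed,Mon) (Wed,Thu,Mon,Mon) (Wed,Thu,Tue,Mon) (Wed,Thu,Wed,Mon) — 14.
Summing: 6 + 11 + 14 = 31.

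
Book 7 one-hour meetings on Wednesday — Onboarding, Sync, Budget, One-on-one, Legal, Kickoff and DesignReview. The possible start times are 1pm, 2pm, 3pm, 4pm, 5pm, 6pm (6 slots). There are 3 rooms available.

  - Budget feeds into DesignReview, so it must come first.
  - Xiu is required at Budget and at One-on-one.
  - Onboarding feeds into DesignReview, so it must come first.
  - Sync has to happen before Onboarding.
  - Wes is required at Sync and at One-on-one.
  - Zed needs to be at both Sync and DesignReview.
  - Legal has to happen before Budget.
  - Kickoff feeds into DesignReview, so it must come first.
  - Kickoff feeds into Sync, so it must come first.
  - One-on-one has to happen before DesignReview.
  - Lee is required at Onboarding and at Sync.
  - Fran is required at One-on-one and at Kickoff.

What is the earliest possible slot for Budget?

Precedence pushes Budget to at least 2pm; downstream work caps Budget at 5pm.
Budget at 2pm is achievable: Onboarding -> 3pm, DesignReview -> 4pm, Kickoff -> 1pm, Sync -> 2pm, Budget -> 2pm, One-on-one -> 3pm, Legal -> 1pm.

2pm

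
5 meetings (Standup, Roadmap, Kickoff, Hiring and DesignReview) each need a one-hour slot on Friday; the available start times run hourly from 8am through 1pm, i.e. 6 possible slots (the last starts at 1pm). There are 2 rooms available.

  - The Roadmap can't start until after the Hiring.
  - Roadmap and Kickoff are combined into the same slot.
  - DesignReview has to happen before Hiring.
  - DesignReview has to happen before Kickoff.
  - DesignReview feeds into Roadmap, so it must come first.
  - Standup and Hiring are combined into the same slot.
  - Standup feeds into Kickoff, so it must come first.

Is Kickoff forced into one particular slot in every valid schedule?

Kickoff can be 10am (e.g. Standup=9am, DesignReview=8am, Roadmap=10am, Kickoff=10am, Hiring=9am) or 11am (e.g. Hiring in 9am, Standup in 9am, Roadmap in 11am, Kickoff in 11am, DesignReview in 8am).

No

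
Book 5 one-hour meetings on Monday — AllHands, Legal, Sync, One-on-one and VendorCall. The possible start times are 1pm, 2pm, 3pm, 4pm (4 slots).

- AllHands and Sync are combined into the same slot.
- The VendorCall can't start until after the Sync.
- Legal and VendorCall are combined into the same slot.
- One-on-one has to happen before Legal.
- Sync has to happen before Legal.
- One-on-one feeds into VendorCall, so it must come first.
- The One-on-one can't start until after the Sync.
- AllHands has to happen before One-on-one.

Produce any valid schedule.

Legal=3pm, One-on-one=2pm, VendorCall=3pm, AllHands=1pm, Sync=1pm

Checking: Sync(1pm) before One-on-one(2pm); One-on-one(2pm) before VendorCall(3pm); AllHands(1pm) before One-on-one(2pm); Sync(1pm) before VendorCall(3pm); One-on-one(2pm) before Legal(3pm); Sync(1pm) before Legal(3pm); Legal = VendorCall = 3pm; AllHands = Sync = 1pm.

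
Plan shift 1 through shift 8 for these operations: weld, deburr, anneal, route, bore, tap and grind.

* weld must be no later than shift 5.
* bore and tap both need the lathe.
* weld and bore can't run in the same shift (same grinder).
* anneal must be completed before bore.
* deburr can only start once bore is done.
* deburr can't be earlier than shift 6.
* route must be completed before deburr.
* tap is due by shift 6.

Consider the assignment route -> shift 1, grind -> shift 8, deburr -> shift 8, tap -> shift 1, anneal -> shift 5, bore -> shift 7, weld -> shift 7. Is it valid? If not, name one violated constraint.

weld and bore can't run in the same shift (same grinder) — violated.
deburr can't be earlier than shift 6 — holds.
tap is due by shift 6 — holds.
bore and tap both need the lathe — holds.
anneal must be completed before bore — holds.
deburr can only start once bore is done — holds.
weld must be no later than shift 5 — violated.
route must be completed before deburr — holds.

No. weld must be no later than shift 5 is not satisfied.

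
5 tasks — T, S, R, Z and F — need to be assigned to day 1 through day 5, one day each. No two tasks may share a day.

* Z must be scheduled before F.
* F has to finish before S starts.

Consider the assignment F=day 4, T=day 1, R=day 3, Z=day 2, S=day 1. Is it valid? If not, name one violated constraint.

No. No two tasks may share a day is not satisfied.

No two tasks may share a day — violated.
F has to finish before S starts — violated.
Z must be scheduled before F — holds.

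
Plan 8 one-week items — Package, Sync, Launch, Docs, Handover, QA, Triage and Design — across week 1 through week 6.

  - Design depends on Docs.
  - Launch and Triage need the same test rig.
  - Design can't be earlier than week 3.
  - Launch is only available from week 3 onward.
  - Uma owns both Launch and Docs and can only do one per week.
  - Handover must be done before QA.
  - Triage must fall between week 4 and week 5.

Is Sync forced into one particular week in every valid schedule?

Sync can be week 1 (e.g. Triage -> week 4; Design -> week 3; Package -> week 1; Launch -> week 3; Docs -> week 1; QA -> week 2; Sync -> week 1; Handover -> week 1) or week 2 (e.g. Launch -> week 3; Sync -> week 2; Package -> week 1; QA -> week 2; Handover -> week 1; Design -> week 3; Docs -> week 1; Triage -> week 4).

No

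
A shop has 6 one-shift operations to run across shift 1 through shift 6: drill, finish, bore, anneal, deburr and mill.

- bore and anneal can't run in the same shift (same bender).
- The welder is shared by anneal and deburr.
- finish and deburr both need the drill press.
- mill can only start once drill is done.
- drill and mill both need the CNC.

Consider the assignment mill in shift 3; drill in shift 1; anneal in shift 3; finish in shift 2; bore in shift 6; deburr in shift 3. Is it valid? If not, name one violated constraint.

No. The welder is shared by anneal and deburr is not satisfied.

mill can only start once drill is done — holds.
bore and anneal can't run in the same shift (same bender) — holds.
The welder is shared by anneal and deburr — violated.
finish and deburr both need the drill press — holds.
drill and mill both need the CNC — holds.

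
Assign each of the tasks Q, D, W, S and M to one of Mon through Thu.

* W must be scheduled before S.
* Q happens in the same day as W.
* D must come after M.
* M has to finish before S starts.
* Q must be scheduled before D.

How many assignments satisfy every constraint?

Splitting on Q: it can be Mon (14), Tue (9), Wed (3). Listing each branch's schedules as (D, W, S, M):
Q=Mon: (Tue,Mon,Tue,Mon) (Tue,Mon,Wed,Mon) (Tue,Mon,Thu,Mon) (Wed,Mon,Tue,Mon) (Wed,Mon,Wed,Mon) (Wed,Mon,Wed,Tue) (Wed,Mon,Thu,Mon) (Wed,Mon,Thu,Tue) (Thu,Mon,Tue,Mon) (Thu,Mon,Wed,Mon) (Thu,Mon,Wed,Tue) (Thu,Mon,Thu,Mon) (Thu,Mon,Thu,Tue) (Thu,Mon,Thu,Wed) — 14.
Q=Tue: (Wed,Tue,Wed,Mon) (Wed,Tue,Wed,Tue) (Wed,Tue,Thu,Mon) (Wed,Tue,Thu,Tue) (Thu,Tue,Wed,Mon) (Thu,Tue,Wed,Tue) (Thu,Tue,Thu,Mon) (Thu,Tue,Thu,Tue) (Thu,Tue,Thu,Wed) — 9.
Q=Wed: (Thu,Wed,Thu,Mon) (Thu,Wed,Thu,Tue) (Thu,Wed,Thu,Wed) — 3.
Summing: 14 + 9 + 3 = 26.

26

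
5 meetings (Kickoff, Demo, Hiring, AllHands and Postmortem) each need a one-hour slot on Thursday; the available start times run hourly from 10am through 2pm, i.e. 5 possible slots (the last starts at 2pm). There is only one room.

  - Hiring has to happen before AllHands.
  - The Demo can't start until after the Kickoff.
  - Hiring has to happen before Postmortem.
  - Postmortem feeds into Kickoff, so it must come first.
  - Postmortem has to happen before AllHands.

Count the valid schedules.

Enumerating: Hiring -> 10am; AllHands -> 1pm; Postmortem -> 11am; Demo -> 2pm; Kickoff -> 12pm | AllHands -> 2pm, Hiring -> 10am, Demo -> 1pm, Kickoff -> 12pm, Postmortem -> 11am | Postmortem -> 11am, Kickoff -> 1pm, Hiring -> 10am, AllHands -> 12pm, Demo -> 2pm.

3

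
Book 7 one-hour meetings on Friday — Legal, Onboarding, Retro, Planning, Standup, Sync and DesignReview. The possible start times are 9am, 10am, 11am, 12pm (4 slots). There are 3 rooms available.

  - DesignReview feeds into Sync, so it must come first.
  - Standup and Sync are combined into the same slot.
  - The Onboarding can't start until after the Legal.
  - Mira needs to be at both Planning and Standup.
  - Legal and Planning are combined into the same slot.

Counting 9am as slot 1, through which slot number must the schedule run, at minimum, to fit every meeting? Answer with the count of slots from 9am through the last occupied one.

The precedence chain requires at least 2 distinct slots.
With at most 3 per slot and 7 meetings, at least 3 slots are needed.
3 works (last occupied slot: 11am): for example Standup in 10am, Planning in 9am, Onboarding in 10am, Sync in 10am, DesignReview in 9am, Legal in 9am, Retro in 11am.

3 slots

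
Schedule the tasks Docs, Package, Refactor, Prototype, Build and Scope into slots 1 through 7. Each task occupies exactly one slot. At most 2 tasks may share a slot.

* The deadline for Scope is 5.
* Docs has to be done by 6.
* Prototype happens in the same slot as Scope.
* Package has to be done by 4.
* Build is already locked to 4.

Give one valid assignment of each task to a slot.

Scope=2, Package=1, Prototype=2, Build=4, Docs=1, Refactor=3

Checking: Prototype = Scope = 2; Scope=2 in [1,5]; Package=1 in [1,4]; Docs=1 in [1,6]; Build=4 in [4,4]; max 2 per slot (cap 2).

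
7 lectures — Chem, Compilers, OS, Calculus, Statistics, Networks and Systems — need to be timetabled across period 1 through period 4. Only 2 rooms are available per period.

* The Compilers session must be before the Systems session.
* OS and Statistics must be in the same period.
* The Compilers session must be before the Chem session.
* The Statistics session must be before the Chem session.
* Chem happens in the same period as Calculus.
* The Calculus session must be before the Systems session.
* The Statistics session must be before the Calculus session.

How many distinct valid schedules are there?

4

Enumerating: Compilers=period 1; Networks=period 1; Chem=period 3; Statistics=period 2; Calculus=period 3; OS=period 2; Systems=period 4 | Networks=period 4; Statistics=period 2; OS=period 2; Systems=period 4; Chem=period 3; Calculus=period 3; Compilers=period 1 | Networks in period 2, Statistics in period 1, Calculus in period 3, Compilers in period 2, Systems in period 4, OS in period 1, Chem in period 3 | Systems in period 4, Statistics in period 1, OS in period 1, Calculus in period 3, Networks in period 4, Chem in period 3, Compilers in period 2.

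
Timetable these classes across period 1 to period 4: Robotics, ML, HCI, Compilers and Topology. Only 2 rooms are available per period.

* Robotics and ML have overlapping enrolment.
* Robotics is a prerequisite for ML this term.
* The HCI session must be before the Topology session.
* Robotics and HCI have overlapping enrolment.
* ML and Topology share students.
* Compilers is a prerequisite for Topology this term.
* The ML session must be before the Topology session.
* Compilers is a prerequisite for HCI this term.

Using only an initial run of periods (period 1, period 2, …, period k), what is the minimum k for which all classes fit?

The precedence chain requires at least 3 distinct periods.
With at most 2 per period and 5 classes, at least 3 periods are needed.
3 works (last occupied period: period 3): for example Robotics in period 1; Topology in period 3; ML in period 2; HCI in period 2; Compilers in period 1.

3 periods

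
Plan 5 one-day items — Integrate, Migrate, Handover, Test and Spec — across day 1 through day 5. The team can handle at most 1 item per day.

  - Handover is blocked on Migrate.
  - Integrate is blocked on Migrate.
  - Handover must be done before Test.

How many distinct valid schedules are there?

15

Splitting on Integrate: it can be day 2 (3), day 3 (4), day 4 (4), day 5 (4). Listing each branch's schedules as (Migrate, Handover, Test, Spec) by day number:
Integrate=day 2: (1,3,4,5) (1,3,5,4) (1,4,5,3) — 3.
Integrate=day 3: (1,2,4,5) (1,2,5,4) (1,4,5,2) (2,4,5,1) — 4.
Integrate=day 4: (1,2,3,5) (1,2,5,3) (1,3,5,2) (2,3,5,1) — 4.
Integrate=day 5: (1,2,3,4) (1,2,4,3) (1,3,4,2) (2,3,4,1) — 4.
Summing: 3 + 4 + 4 + 4 = 15.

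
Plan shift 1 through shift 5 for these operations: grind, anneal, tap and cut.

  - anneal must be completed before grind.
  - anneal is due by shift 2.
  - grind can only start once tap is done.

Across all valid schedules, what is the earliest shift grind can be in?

Precedence pushes grind to at least shift 2.
grind at shift 2 is achievable: cut in shift 1; anneal in shift 1; grind in shift 2; tap in shift 1.

shift 2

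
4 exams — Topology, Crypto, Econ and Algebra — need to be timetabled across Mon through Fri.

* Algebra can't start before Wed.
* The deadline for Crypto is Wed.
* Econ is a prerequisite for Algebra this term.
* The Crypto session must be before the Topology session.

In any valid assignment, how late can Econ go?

Thu

Downstream work caps Econ at Thu.
Econ at Thu is achievable: Algebra -> Fri; Topology -> Tue; Econ -> Thu; Crypto -> Mon.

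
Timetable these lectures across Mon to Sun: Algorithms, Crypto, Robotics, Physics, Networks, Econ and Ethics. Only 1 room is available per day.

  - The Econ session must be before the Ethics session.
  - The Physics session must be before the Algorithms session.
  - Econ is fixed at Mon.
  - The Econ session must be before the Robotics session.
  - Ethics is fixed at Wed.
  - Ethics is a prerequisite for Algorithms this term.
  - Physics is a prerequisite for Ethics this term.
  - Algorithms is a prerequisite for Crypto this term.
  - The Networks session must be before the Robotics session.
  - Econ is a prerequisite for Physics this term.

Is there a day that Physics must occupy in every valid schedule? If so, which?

Econ is fixed at Mon and must come before Physics, so Physics is at least Tue.
Ethics is fixed at Wed and must come after Physics, so Physics is at most Tue.
So Physics must be Tue.

Tue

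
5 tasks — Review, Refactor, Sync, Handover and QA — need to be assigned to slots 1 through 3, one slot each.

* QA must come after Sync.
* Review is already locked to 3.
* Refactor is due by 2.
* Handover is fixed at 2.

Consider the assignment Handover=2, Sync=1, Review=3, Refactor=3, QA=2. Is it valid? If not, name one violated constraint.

No. Refactor is due by 2 is not satisfied.

Handover is fixed at 2 — holds.
Review is already locked to 3 — holds.
Refactor is due by 2 — violated.
QA must come after Sync — holds.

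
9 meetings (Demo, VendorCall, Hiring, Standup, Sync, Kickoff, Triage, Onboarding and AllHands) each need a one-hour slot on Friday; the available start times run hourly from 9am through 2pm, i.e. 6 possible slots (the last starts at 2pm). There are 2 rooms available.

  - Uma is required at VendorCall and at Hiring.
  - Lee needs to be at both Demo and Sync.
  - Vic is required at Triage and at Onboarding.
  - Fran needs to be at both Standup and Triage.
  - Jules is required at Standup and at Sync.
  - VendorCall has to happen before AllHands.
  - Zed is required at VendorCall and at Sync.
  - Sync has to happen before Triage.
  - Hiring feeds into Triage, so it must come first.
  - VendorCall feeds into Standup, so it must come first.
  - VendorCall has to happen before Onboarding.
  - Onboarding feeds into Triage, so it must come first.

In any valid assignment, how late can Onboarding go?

1pm

Precedence pushes Onboarding to at least 10am; downstream work caps Onboarding at 1pm.
Onboarding at 1pm is achievable: Onboarding in 1pm; Standup in 10am; VendorCall in 9am; AllHands in 11am; Hiring in 10am; Demo in 9am; Triage in 2pm; Kickoff in 12pm; Sync in 11am.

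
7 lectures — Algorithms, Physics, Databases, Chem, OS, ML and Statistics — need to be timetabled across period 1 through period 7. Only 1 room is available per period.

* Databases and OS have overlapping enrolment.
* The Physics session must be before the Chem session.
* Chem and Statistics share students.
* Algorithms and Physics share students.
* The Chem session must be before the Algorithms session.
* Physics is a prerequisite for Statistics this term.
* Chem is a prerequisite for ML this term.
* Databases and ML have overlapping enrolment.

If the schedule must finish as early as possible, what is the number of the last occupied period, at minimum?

7

The precedence chain requires at least 3 distinct periods.
With at most 1 per period and 7 lectures, at least 7 periods are needed.
7 works (last occupied period: period 7): for example OS=period 7; Physics=period 1; Algorithms=period 3; Databases=period 6; Chem=period 2; ML=period 4; Statistics=period 5.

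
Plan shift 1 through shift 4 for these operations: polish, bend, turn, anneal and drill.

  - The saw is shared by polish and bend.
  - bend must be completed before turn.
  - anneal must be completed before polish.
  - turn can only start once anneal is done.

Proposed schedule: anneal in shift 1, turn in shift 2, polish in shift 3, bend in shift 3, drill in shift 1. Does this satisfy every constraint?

No. bend must be completed before turn is not satisfied.

bend must be completed before turn — violated.
turn can only start once anneal is done — holds.
The saw is shared by polish and bend — violated.
anneal must be completed before polish — holds.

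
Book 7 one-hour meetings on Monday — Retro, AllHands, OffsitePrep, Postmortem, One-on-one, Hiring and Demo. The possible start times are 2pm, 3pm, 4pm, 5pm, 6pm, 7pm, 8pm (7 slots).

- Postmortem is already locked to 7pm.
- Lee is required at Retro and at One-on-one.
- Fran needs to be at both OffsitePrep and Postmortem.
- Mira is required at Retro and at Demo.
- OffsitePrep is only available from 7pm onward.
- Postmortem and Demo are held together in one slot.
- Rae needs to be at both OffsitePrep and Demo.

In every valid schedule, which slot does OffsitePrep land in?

8pm

OffsitePrep's window is 7pm–8pm.
Postmortem is fixed at 7pm, and OffsitePrep can't share a slot with Postmortem.
So OffsitePrep must be 8pm.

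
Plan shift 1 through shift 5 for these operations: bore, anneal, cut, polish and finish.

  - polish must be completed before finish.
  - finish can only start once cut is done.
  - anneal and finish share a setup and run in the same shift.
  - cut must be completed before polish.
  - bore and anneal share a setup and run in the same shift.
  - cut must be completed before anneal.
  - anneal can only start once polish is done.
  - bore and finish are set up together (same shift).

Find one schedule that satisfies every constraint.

polish in shift 2, bore in shift 3, finish in shift 3, anneal in shift 3, cut in shift 1

Checking: cut(shift 1) before anneal(shift 3); cut(shift 1) before polish(shift 2); polish(shift 2) before anneal(shift 3); polish(shift 2) before finish(shift 3); cut(shift 1) before finish(shift 3); bore = anneal = shift 3; anneal = finish = shift 3; bore = finish = shift 3.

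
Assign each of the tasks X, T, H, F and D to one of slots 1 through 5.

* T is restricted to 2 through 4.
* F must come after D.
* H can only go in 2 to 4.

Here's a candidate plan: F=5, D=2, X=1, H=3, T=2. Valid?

H can only go in 2 to 4 — holds.
T is restricted to 2 through 4 — holds.
F must come after D — holds.

Yes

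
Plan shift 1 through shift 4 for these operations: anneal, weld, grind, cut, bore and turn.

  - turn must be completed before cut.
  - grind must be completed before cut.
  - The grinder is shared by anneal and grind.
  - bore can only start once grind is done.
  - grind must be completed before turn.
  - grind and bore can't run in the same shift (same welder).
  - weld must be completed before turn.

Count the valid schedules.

48

Splitting on anneal: it can be shift 1 (4), shift 2 (12), shift 3 (16), shift 4 (16). Listing each branch's schedules as (weld, grind, cut, bore, turn) by shift number:
anneal=shift 1: (1,2,4,3,3) (1,2,4,4,3) (2,2,4,3,3) (2,2,4,4,3) — 4.
anneal=shift 2: (1,1,3,2,2) (1,1,3,3,2) (1,1,3,4,2) (1,1,4,2,2) (1,1,4,2,3) (1,1,4,3,2) (1,1,4,3,3) (1,1,4,4,2) (1,1,4,4,3) (2,1,4,2,3) (2,1,4,3,3) (2,1,4,4,3) — 12.
anneal=shift 3: (1,1,3,2,2) (1,1,3,3,2) (1,1,3,4,2) (1,1,4,2,2) (1,1,4,2,3) (1,1,4,3,2) (1,1,4,3,3) (1,1,4,4,2) (1,1,4,4,3) (1,2,4,3,3) (1,2,4,4,3) (2,1,4,2,3) (2,1,4,3,3) (2,1,4,4,3) (2,2,4,3,3) (2,2,4,4,3) — 16.
anneal=shift 4: (1,1,3,2,2) (1,1,3,3,2) (1,1,3,4,2) (1,1,4,2,2) (1,1,4,2,3) (1,1,4,3,2) (1,1,4,3,3) (1,1,4,4,2) (1,1,4,4,3) (1,2,4,3,3) (1,2,4,4,3) (2,1,4,2,3) (2,1,4,3,3) (2,1,4,4,3) (2,2,4,3,3) (2,2,4,4,3) — 16.
Summing: 4 + 12 + 16 + 16 = 48.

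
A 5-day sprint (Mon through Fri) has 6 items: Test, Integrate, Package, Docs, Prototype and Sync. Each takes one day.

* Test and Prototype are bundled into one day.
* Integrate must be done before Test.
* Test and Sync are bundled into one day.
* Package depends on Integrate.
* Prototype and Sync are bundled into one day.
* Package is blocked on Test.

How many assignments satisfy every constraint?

Splitting on Test: it can be Tue (15), Wed (20), Thu (15). Listing each branch's schedules as (Integrate, Package, Docs, Prototype, Sync):
Test=Tue: (Mon,Wed,Mon,Tue,Tue) (Mon,Wed,Tue,Tue,Tue) (Mon,Wed,Wed,Tue,Tue) (Mon,Wed,Thu,Tue,Tue) (Mon,Wed,Fri,Tue,Tue) (Mon,Thu,Mon,Tue,Tue) (Mon,Thu,Tue,Tue,Tue) (Mon,Thu,Wed,Tue,Tue) (Mon,Thu,Thu,Tue,Tue) (Mon,Thu,Fri,Tue,Tue) (Mon,Fri,Mon,Tue,Tue) (Mon,Fri,Tue,Tue,Tue) (Mon,Fri,Wed,Tue,Tue) (Mon,Fri,Thu,Tue,Tue) (Mon,Fri,Fri,Tue,Tue) — 15.
Test=Wed: (Mon,Thu,Mon,Wed,Wed) (Mon,Thu,Tue,Wed,Wed) (Mon,Thu,Wed,Wed,Wed) (Mon,Thu,Thu,Wed,Wed) (Mon,Thu,Fri,Wed,Wed) (Mon,Fri,Mon,Wed,Wed) (Mon,Fri,Tue,Wed,Wed) (Mon,Fri,Wed,Wed,Wed) (Mon,Fri,Thu,Wed,Wed) (Mon,Fri,Fri,Wed,Wed) (Tue,Thu,Mon,Wed,Wed) (Tue,Thu,Tue,Wed,Wed) (Tue,Thu,Wed,Wed,Wed) (Tue,Thu,Thu,Wed,Wed) (Tue,Thu,Fri,Wed,Wed) (Tue,Fri,Mon,Wed,Wed) (Tue,Fri,Tue,Wed,Wed) (Tue,Fri,Wed,Wed,Wed) (Tue,Fri,Thu,Wed,Wed) (Tue,Fri,Fri,Wed,Wed) — 20.
Test=Thu: (Mon,Fri,Mon,Thu,Thu) (Mon,Fri,Tue,Thu,Thu) (Mon,Fri,Wed,Thu,Thu) (Mon,Fri,Thu,Thu,Thu) (Mon,Fri,Fri,Thu,Thu) (Tue,Fri,Mon,Thu,Thu) (Tue,Fri,Tue,Thu,Thu) (Tue,Fri,Wed,Thu,Thu) (Tue,Fri,Thu,Thu,Thu) (Tue,Fri,Fri,Thu,Thu) (Wed,Fri,Mon,Thu,Thu) (Wed,Fri,Tue,Thu,Thu) (Wed,Fri,Wed,Thu,Thu) (Wed,Fri,Thu,Thu,Thu) (Wed,Fri,Fri,Thu,Thu) — 15.
Summing: 15 + 20 + 15 = 50.

50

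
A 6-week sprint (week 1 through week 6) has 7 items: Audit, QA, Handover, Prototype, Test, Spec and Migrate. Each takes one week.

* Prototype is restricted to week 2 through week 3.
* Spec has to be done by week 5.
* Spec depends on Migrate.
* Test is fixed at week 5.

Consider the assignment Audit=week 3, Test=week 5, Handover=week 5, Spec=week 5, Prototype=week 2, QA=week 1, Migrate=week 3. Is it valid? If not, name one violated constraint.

Yes, all constraints hold

Spec has to be done by week 5 — holds.
Prototype is restricted to week 2 through week 3 — holds.
Test is fixed at week 5 — holds.
Spec depends on Migrate — holds.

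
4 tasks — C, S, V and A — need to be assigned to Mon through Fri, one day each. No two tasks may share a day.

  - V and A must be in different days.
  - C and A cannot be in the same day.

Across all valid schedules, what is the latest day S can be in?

S at Fri is achievable: S -> Fri; C -> Mon; V -> Tue; A -> Wed.

Fri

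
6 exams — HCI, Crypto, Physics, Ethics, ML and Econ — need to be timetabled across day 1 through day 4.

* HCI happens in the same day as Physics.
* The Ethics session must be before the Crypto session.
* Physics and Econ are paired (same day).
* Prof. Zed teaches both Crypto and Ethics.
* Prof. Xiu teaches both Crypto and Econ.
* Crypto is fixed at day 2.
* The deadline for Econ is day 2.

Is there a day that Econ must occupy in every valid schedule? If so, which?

day 1

Econ's window is day 1–day 2.
Crypto is fixed at day 2, and Econ can't share a day with Crypto.
So Econ must be day 1.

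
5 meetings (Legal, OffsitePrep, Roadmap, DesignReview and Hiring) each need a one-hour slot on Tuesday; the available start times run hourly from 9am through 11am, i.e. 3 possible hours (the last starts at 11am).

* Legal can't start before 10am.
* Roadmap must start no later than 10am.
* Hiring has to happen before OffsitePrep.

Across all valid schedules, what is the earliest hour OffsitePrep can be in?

Precedence pushes OffsitePrep to at least 10am.
OffsitePrep at 10am is achievable: Legal=10am; OffsitePrep=10am; Roadmap=9am; Hiring=9am; DesignReview=9am.

10am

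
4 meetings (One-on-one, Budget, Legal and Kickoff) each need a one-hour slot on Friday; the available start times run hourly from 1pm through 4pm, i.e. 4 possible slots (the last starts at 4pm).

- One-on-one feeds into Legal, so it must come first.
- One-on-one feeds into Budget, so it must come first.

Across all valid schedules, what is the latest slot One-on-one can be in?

Downstream work caps One-on-one at 3pm.
One-on-one at 3pm is achievable: Budget=4pm, One-on-one=3pm, Legal=4pm, Kickoff=1pm.

3pm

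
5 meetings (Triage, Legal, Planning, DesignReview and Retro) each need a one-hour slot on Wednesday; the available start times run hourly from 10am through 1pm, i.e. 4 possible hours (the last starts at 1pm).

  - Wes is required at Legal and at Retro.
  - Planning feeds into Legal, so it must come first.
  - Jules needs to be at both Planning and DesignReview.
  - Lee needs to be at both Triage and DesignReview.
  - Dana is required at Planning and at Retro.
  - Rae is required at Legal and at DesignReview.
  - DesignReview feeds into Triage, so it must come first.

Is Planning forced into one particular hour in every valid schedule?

No

Planning can be 10am (e.g. Planning -> 10am; Legal -> 12pm; Triage -> 12pm; Retro -> 11am; DesignReview -> 11am) or 11am (e.g. Legal=12pm; Triage=11am; DesignReview=10am; Retro=10am; Planning=11am).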